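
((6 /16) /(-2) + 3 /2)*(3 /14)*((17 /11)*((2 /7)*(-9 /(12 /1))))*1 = -459 /4928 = -0.09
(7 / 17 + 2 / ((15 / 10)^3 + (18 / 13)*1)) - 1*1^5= -1414 / 8415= -0.17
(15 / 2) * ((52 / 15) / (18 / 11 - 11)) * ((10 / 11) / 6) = -130 / 309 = -0.42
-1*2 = -2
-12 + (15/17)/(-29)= -5931/493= -12.03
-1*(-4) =4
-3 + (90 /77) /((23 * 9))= -5303 /1771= -2.99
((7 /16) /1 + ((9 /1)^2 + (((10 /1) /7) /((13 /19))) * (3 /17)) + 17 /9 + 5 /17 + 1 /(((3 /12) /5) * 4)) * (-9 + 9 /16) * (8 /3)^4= -1585911440 /41769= -37968.62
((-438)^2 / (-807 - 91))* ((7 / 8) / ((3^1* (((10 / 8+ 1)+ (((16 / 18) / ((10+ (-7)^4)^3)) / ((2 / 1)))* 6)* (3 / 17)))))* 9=-14115593905125111 / 9994309973393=-1412.36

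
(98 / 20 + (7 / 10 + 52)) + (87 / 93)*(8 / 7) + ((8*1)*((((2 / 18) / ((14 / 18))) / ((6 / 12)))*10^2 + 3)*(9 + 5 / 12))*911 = 7052815898 / 3255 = 2166763.72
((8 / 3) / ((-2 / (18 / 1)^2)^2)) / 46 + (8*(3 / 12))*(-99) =30438 / 23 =1323.39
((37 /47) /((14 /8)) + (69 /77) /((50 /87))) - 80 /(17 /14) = -196483803 /3076150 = -63.87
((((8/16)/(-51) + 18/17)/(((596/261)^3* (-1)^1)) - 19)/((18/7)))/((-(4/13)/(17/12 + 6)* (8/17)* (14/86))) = 6835686994770595/2926661566464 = 2335.66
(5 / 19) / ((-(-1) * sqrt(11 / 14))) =5 * sqrt(154) / 209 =0.30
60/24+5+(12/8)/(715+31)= 11193/1492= 7.50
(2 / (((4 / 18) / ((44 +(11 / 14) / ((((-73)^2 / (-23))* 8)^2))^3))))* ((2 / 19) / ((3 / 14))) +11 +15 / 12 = 221583882061411764689084925049708211 / 588356179343715953207950180352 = 376615.20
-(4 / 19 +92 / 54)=-982 / 513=-1.91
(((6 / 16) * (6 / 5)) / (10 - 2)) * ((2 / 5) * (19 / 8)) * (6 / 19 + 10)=441 / 800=0.55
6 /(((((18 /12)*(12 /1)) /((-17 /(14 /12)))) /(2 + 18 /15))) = -544 /35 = -15.54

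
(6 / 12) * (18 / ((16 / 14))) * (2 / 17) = 63 / 68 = 0.93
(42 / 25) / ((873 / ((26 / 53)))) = 364 / 385575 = 0.00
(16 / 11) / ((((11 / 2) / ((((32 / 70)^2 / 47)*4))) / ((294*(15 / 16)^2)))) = 6912 / 5687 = 1.22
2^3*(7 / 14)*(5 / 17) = 20 / 17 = 1.18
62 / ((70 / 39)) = 1209 / 35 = 34.54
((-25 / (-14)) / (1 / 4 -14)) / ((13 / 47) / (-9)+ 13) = -2115 / 211211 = -0.01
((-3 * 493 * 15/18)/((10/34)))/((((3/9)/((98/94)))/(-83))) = 102256581/94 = 1087835.97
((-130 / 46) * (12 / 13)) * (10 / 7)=-600 / 161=-3.73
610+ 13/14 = 8553/14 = 610.93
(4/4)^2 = 1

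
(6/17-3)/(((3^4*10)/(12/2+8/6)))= -11/459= -0.02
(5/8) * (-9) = -45/8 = -5.62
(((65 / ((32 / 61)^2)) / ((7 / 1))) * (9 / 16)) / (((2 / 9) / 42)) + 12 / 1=58969803 / 16384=3599.23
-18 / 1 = -18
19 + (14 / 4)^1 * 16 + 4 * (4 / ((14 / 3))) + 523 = 4210 / 7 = 601.43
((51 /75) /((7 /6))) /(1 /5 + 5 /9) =27 /35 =0.77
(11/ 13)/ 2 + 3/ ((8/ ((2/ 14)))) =347/ 728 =0.48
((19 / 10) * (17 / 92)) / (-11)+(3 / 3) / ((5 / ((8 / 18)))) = 0.06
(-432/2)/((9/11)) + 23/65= -17137/65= -263.65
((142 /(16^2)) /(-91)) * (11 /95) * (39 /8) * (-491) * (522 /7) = 125.98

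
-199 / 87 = -2.29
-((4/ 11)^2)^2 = -256/ 14641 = -0.02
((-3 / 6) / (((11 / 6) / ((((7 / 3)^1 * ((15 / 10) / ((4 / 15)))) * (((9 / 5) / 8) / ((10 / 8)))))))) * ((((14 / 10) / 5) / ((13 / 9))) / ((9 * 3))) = -1323 / 286000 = -0.00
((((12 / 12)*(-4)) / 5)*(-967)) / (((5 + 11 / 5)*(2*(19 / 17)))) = 16439 / 342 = 48.07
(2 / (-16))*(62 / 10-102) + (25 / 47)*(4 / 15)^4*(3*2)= 3043351 / 253800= 11.99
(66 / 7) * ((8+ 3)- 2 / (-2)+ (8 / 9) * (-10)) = 88 / 3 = 29.33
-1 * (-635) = 635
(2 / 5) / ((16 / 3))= 3 / 40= 0.08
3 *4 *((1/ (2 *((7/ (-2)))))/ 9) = -4/ 21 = -0.19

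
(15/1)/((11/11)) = 15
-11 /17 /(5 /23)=-253 /85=-2.98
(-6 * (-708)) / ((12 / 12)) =4248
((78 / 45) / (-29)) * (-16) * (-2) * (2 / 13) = -128 / 435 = -0.29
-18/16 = -9/8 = -1.12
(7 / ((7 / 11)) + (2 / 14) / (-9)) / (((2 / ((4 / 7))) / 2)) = 2768 / 441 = 6.28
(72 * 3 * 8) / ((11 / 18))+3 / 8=248865 / 88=2828.01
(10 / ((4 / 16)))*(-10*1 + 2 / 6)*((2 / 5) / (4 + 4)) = -58 / 3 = -19.33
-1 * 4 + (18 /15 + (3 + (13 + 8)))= 106 /5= 21.20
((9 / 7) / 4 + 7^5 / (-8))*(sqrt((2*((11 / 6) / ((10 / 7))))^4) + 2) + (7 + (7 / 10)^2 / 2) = -908804851 / 50400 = -18031.84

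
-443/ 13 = -34.08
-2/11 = -0.18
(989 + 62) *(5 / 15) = 1051 / 3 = 350.33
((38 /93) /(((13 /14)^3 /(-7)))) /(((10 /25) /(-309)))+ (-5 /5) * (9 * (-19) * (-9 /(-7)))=1420468633 /476749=2979.49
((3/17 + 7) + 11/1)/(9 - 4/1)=309/85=3.64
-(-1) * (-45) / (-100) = 9 / 20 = 0.45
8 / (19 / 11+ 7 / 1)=11 / 12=0.92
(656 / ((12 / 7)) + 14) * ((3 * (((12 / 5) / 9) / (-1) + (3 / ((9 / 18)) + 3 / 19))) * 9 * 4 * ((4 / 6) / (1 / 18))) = 57542688 / 19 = 3028562.53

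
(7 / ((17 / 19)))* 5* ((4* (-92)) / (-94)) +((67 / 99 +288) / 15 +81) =300646936 / 1186515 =253.39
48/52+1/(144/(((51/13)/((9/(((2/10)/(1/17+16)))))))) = 7076449/7665840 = 0.92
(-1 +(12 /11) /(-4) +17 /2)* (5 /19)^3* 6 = 59625 /75449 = 0.79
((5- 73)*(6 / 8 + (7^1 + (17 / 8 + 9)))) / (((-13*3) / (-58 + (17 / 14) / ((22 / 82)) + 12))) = -5465143 / 4004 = -1364.92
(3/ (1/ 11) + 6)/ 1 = 39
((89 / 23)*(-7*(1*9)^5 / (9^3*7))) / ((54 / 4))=-534 / 23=-23.22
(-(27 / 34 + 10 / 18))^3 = -70444997 / 28652616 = -2.46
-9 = -9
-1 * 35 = -35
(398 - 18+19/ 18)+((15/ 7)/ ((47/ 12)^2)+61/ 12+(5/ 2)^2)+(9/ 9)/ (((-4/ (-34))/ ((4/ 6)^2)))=36768511/ 92778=396.31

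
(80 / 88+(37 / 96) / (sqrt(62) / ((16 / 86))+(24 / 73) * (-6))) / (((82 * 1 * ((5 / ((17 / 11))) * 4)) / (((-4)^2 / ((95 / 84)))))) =1008934241 * sqrt(62) / 65293509000775+8708858257008 / 718228599008525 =0.01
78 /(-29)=-78 /29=-2.69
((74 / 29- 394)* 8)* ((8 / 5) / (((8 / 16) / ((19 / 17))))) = -11200.03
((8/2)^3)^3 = 262144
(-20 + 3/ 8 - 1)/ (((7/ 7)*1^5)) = -165/ 8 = -20.62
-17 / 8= -2.12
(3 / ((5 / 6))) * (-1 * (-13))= 234 / 5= 46.80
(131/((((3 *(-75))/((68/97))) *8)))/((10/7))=-15589/436500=-0.04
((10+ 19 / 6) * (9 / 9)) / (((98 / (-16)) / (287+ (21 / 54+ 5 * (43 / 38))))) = -15835076 / 25137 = -629.95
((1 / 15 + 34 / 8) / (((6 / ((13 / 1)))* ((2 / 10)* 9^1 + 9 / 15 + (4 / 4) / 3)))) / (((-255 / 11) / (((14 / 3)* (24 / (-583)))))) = 47138 / 1662345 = 0.03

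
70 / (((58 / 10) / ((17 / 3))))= 5950 / 87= 68.39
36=36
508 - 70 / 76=19269 / 38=507.08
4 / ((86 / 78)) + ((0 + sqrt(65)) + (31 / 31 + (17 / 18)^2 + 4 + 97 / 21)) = 22.20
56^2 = 3136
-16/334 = -8/167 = -0.05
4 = 4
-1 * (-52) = 52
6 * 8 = 48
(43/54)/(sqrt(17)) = 43*sqrt(17)/918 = 0.19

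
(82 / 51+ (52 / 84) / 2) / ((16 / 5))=6845 / 11424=0.60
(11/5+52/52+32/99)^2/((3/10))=6083072/147015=41.38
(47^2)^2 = 4879681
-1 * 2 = -2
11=11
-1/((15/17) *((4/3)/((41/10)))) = -697/200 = -3.48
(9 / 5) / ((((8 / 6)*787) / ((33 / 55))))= 81 / 78700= 0.00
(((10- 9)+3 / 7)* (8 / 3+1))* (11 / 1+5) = 1760 / 21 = 83.81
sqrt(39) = 6.24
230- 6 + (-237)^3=-13311829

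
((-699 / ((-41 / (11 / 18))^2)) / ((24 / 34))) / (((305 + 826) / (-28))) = 3354967 / 615992364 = 0.01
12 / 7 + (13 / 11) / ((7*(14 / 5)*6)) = 11153 / 6468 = 1.72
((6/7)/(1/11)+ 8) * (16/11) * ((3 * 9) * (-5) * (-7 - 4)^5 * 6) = 23149177920/7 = 3307025417.14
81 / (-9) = -9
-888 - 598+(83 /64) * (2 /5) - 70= -248877 /160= -1555.48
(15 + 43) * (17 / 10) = 493 / 5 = 98.60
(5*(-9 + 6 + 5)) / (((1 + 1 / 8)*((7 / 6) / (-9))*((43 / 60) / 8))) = -230400 / 301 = -765.45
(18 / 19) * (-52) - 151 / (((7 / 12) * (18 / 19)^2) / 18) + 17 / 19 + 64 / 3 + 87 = -5131.56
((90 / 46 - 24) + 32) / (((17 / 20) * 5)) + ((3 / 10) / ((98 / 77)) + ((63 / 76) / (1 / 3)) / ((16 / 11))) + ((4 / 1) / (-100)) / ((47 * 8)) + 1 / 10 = 17159914481 / 3910625600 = 4.39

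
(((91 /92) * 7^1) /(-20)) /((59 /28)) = -4459 /27140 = -0.16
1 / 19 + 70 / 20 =3.55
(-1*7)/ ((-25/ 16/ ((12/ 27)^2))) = 1792/ 2025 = 0.88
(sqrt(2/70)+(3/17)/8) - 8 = -1085/136+sqrt(35)/35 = -7.81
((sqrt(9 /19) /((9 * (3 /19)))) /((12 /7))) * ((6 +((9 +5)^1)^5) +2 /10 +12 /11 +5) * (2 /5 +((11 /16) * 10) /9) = 7230088439 * sqrt(19) /178200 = 176853.11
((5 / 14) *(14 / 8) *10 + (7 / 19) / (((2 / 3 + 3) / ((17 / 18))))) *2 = 15913 / 1254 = 12.69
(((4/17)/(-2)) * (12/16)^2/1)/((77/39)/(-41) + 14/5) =-71955/2992136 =-0.02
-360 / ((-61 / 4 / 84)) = 120960 / 61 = 1982.95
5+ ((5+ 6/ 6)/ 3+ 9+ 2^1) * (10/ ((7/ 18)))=2375/ 7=339.29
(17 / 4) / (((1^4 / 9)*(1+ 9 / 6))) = 153 / 10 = 15.30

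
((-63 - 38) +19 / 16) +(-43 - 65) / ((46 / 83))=-108443 / 368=-294.68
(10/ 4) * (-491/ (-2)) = 2455/ 4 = 613.75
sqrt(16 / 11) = 4 * sqrt(11) / 11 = 1.21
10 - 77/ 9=13/ 9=1.44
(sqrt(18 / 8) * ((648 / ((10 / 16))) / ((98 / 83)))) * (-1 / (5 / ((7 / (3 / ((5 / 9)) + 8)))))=-322704 / 2345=-137.61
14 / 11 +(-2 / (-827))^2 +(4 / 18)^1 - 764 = -51628431956 / 67708971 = -762.51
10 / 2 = 5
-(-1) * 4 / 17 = 4 / 17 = 0.24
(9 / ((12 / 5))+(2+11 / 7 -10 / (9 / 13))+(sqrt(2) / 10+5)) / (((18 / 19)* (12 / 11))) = -111815 / 54432+209* sqrt(2) / 2160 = -1.92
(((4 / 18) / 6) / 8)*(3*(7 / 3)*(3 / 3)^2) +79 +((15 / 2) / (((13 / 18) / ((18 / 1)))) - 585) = -895877 / 2808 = -319.04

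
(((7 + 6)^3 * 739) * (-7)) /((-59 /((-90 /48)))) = -170476215 /472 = -361178.42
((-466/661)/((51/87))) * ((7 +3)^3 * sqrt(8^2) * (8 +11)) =-2054128000/11237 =-182800.39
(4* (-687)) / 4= -687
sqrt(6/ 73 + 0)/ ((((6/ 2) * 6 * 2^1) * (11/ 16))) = 4 * sqrt(438)/ 7227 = 0.01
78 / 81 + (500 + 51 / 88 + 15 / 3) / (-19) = -1157785 / 45144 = -25.65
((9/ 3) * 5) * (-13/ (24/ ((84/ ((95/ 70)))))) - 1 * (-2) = -9517/ 19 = -500.89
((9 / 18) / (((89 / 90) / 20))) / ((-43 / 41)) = -36900 / 3827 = -9.64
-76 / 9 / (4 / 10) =-190 / 9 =-21.11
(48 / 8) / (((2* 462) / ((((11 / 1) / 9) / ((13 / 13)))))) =1 / 126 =0.01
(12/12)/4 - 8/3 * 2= -61/12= -5.08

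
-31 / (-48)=31 / 48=0.65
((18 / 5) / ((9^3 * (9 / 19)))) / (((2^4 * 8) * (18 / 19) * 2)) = 361 / 8398080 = 0.00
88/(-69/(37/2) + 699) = 3256/25725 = 0.13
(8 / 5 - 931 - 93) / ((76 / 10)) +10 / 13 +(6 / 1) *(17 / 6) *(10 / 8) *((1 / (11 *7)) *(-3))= -10238689 / 76076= -134.59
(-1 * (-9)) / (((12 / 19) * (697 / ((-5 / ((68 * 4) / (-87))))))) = 24795 / 758336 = 0.03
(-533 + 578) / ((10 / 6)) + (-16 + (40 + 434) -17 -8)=460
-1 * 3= -3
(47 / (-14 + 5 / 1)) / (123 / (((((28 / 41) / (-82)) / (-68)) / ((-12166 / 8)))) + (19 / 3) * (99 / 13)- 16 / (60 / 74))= 0.00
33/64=0.52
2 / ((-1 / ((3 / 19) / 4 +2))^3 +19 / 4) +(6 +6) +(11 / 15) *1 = 13625429711 / 1034965815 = 13.17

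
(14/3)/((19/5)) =70/57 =1.23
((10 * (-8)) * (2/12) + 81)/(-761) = -203/2283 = -0.09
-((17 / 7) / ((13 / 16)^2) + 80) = -98992 / 1183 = -83.68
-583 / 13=-44.85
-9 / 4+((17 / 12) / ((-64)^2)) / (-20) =-2.25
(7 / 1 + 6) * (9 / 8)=117 / 8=14.62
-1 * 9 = -9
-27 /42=-9 /14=-0.64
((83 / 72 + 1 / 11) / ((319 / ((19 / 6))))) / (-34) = -18715 / 51540192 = -0.00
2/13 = 0.15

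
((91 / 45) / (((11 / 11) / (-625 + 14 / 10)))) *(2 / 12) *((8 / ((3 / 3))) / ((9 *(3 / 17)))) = -19294184 / 18225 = -1058.67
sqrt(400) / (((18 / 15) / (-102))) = -1700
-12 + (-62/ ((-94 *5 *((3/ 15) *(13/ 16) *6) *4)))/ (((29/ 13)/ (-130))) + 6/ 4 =-101989/ 8178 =-12.47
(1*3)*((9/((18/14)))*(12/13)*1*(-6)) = -1512/13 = -116.31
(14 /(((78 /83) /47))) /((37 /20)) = 546140 /1443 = 378.48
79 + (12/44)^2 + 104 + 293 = 57605/121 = 476.07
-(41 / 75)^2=-1681 / 5625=-0.30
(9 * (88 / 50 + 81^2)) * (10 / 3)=984414 / 5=196882.80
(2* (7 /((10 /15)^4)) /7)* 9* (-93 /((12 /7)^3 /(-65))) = 55982745 /512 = 109341.30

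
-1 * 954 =-954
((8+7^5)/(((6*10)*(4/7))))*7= 3433.06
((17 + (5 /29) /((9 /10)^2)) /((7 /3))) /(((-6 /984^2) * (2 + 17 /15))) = -10874859680 /28623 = -379934.31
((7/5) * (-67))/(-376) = 469/1880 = 0.25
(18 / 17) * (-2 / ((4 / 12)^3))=-972 / 17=-57.18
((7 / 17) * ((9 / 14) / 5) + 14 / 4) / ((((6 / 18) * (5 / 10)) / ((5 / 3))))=604 / 17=35.53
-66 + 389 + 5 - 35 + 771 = 1064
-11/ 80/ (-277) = 11/ 22160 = 0.00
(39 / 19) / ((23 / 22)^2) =18876 / 10051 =1.88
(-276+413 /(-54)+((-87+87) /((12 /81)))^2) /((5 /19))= -291023 /270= -1077.86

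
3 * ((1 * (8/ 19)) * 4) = 96/ 19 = 5.05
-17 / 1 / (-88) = 17 / 88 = 0.19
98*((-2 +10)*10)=7840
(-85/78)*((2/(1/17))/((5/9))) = -867/13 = -66.69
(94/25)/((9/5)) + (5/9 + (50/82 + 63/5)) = 29251/1845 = 15.85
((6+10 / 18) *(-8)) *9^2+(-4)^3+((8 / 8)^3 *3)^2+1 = -4302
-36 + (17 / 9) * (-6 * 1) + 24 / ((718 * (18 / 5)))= -50968 / 1077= -47.32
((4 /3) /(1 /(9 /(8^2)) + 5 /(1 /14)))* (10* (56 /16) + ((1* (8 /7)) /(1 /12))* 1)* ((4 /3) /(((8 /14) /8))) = 5456 /347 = 15.72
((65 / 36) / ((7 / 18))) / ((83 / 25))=1625 / 1162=1.40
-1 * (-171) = 171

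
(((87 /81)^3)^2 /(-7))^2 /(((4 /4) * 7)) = 0.01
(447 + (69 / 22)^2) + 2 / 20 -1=1103367 / 2420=455.94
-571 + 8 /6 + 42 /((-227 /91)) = -399409 /681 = -586.50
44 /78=22 /39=0.56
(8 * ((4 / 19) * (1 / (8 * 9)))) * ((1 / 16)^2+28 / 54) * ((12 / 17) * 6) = 3611 / 69768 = 0.05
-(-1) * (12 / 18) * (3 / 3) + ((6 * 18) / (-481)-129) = -185509 / 1443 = -128.56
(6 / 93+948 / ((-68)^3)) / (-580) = -149869 / 1413371840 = -0.00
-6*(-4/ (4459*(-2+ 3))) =24/ 4459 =0.01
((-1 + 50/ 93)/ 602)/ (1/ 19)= -0.01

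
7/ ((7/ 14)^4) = 112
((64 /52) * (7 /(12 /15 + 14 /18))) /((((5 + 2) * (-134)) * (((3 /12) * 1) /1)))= -1440 /61841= -0.02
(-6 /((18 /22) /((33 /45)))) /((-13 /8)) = 1936 /585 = 3.31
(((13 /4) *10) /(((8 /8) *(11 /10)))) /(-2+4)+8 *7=1557 /22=70.77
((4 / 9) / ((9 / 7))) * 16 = 448 / 81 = 5.53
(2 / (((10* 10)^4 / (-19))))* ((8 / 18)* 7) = -133 / 112500000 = -0.00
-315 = -315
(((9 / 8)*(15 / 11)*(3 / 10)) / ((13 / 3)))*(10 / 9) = 135 / 1144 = 0.12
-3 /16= -0.19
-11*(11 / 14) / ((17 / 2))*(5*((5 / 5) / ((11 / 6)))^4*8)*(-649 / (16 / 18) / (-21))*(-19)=21792240 / 9163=2378.29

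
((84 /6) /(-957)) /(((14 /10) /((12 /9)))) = -40 /2871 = -0.01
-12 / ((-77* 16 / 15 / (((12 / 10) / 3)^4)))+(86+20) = 1020286 / 9625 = 106.00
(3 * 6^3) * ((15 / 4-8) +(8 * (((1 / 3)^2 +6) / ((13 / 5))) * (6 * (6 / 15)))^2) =222561774 / 169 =1316933.57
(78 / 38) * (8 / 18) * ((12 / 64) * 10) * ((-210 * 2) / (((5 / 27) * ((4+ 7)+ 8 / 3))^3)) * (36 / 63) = -165809592 / 6547495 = -25.32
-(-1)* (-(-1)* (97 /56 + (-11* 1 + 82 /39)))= -15649 /2184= -7.17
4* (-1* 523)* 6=-12552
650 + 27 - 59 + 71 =689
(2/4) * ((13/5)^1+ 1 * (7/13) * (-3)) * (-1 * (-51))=1632/65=25.11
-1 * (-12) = 12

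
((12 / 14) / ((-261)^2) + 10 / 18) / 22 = 88307 / 3496878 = 0.03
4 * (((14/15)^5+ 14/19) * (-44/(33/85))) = -5671174432/8656875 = -655.11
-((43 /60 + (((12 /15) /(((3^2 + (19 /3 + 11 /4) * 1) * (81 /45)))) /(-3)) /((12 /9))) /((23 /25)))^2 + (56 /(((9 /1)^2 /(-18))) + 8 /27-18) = -330847470019 /10761154992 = -30.74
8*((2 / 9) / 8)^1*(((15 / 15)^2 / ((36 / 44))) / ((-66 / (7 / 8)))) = -7 / 1944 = -0.00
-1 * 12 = -12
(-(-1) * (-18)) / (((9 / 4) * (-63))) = 8 / 63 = 0.13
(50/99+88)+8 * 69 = 63410/99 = 640.51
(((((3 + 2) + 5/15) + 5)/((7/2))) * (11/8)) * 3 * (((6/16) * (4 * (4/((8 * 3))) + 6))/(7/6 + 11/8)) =5115/427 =11.98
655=655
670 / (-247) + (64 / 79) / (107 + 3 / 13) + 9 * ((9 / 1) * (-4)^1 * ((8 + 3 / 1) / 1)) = -48509188862 / 13600561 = -3566.70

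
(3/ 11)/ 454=3/ 4994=0.00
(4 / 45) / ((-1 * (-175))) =4 / 7875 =0.00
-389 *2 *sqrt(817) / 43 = -778 *sqrt(817) / 43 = -517.16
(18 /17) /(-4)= -9 /34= -0.26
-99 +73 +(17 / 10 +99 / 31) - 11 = -9953 / 310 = -32.11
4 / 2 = 2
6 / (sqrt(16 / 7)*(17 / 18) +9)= 0.58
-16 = -16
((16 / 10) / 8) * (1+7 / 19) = 0.27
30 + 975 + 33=1038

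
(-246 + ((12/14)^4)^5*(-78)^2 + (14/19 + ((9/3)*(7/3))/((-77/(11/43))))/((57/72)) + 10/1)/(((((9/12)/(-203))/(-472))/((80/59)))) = 4016227920018660951597271040/530835149887641896367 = 7565866.58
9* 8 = 72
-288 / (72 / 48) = -192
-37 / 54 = -0.69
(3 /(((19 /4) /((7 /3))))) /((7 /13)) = 52 /19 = 2.74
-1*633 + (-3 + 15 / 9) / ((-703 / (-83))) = -1335329 / 2109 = -633.16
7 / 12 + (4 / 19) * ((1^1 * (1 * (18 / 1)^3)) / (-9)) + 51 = -19343 / 228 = -84.84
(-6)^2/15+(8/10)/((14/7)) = 14/5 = 2.80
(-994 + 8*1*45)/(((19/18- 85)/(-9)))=-67.97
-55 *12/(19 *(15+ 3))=-110/57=-1.93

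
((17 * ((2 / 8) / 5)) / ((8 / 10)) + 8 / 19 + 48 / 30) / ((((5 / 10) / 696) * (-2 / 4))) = -815538 / 95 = -8584.61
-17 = -17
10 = 10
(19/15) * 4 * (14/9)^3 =208544/10935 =19.07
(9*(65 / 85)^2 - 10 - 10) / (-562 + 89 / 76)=0.03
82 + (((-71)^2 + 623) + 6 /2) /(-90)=571 /30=19.03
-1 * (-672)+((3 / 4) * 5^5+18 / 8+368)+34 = 3420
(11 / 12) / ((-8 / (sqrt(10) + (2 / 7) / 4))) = -11*sqrt(10) / 96 -11 / 1344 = -0.37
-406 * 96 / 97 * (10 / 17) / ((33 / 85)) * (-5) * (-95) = -308560000 / 1067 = -289184.63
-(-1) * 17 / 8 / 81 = 17 / 648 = 0.03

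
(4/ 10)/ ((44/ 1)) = 1/ 110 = 0.01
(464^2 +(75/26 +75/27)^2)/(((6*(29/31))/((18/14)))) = 365505605431/7410312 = 49323.92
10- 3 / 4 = 37 / 4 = 9.25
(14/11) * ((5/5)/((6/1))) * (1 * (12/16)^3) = 0.09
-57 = -57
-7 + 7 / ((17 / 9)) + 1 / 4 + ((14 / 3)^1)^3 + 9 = 197527 / 1836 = 107.59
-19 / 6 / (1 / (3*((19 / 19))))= -19 / 2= -9.50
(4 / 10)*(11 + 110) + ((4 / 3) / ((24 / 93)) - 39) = 437 / 30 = 14.57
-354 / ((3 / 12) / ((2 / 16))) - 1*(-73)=-104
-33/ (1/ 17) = -561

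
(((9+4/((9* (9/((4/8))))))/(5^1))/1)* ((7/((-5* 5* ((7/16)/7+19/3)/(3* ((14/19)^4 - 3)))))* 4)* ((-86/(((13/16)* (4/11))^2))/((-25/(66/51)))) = 1913580010811392/14628124996875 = 130.82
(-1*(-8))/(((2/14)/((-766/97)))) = -42896/97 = -442.23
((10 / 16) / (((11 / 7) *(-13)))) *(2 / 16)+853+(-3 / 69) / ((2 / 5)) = 179529403 / 210496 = 852.89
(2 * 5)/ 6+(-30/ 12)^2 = 95/ 12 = 7.92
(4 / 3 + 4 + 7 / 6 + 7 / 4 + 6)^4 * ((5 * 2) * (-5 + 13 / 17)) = -475020045 / 272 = -1746397.22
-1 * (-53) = 53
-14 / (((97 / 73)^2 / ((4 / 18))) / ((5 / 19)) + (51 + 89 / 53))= -0.17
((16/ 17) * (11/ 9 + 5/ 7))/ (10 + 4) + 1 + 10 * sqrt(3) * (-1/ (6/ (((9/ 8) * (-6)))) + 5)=8473/ 7497 + 245 * sqrt(3)/ 4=107.22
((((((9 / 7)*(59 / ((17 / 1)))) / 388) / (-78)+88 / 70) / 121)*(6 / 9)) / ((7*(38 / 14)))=7544939 / 20699138460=0.00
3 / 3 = 1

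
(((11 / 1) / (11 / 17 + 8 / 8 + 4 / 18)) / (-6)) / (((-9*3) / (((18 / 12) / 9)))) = 17 / 2808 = 0.01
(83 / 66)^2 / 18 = 6889 / 78408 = 0.09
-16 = -16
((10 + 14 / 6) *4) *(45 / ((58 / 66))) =73260 / 29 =2526.21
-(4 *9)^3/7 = -46656/7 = -6665.14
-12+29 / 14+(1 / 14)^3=-27243 / 2744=-9.93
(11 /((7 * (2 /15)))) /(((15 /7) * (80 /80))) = 11 /2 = 5.50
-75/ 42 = -25/ 14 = -1.79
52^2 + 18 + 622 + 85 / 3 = 10117 / 3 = 3372.33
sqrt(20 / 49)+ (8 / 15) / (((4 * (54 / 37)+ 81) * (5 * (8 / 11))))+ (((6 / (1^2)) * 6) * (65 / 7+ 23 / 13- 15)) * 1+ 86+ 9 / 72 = -1400814197 / 25061400+ 2 * sqrt(5) / 7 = -55.26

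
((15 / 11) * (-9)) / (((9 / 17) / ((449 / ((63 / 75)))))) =-954125 / 77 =-12391.23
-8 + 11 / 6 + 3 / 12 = -5.92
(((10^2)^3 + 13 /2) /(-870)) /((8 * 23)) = -666671 /106720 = -6.25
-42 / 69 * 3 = -1.83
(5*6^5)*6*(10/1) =2332800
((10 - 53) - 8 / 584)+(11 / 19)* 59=-12283 / 1387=-8.86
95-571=-476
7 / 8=0.88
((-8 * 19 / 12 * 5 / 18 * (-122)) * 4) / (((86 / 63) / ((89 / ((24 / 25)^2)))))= 2256428125 / 18576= 121470.08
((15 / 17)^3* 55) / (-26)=-185625 / 127738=-1.45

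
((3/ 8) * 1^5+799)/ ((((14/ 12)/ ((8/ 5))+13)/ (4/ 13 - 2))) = -844140/ 8567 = -98.53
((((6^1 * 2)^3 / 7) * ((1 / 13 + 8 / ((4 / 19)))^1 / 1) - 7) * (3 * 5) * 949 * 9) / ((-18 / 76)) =-35565024030 / 7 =-5080717718.57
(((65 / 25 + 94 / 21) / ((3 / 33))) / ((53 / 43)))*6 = 702878 / 1855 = 378.91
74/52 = 37/26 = 1.42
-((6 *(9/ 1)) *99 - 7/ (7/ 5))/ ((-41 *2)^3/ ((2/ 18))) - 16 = -79391651/ 4962312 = -16.00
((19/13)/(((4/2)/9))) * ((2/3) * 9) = 513/13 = 39.46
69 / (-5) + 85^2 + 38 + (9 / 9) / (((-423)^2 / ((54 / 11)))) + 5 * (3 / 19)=50207736043 / 6925215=7249.99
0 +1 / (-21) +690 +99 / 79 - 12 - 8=1113530 / 1659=671.21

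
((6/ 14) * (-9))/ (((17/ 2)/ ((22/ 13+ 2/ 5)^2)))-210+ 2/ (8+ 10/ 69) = -1759689387/ 8310575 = -211.74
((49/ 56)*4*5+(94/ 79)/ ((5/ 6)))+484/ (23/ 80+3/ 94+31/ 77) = 113826597461/ 165139230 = 689.28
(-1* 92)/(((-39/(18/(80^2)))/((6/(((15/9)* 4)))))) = 621/104000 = 0.01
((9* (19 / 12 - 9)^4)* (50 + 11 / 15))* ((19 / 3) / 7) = 1249986.31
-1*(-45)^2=-2025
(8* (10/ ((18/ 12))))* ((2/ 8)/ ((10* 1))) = 4/ 3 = 1.33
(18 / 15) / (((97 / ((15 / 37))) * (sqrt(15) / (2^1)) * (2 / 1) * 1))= 6 * sqrt(15) / 17945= 0.00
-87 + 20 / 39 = -3373 / 39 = -86.49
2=2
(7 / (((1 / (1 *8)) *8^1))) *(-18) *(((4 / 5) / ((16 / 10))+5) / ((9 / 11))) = -847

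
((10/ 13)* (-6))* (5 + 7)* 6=-4320/ 13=-332.31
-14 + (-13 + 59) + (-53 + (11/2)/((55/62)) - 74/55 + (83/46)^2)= -1500113/116380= -12.89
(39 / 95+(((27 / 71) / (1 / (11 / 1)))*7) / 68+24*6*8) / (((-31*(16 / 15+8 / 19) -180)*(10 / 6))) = -4758859053 / 1555678160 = -3.06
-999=-999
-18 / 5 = -3.60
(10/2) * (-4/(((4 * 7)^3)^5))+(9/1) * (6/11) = 68818347295718277906377/14018552226905575129088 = 4.91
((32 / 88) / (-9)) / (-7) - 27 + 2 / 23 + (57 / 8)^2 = 24337811 / 1020096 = 23.86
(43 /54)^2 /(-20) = -1849 /58320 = -0.03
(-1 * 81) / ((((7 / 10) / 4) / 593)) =-274474.29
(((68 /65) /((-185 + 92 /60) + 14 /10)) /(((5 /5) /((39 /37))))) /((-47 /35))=21420 /4749209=0.00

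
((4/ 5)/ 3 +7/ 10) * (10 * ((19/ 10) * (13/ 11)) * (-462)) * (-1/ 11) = 50141/ 55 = 911.65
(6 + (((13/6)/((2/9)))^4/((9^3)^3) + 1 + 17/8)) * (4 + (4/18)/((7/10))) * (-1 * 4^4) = -3039068007440/301327047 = -10085.61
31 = 31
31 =31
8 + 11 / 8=75 / 8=9.38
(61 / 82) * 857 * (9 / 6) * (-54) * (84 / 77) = -25406622 / 451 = -56333.97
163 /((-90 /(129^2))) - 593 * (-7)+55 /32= -4157757 /160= -25985.98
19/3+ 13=58/3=19.33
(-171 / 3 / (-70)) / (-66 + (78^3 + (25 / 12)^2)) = 4104 / 2391431315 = 0.00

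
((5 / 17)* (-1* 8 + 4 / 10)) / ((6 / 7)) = -133 / 51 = -2.61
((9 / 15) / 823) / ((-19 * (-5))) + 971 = 379588178 / 390925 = 971.00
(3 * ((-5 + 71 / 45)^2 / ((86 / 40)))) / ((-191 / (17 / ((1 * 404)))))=-403172 / 111984255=-0.00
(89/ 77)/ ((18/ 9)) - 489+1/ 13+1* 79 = -819509/ 2002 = -409.35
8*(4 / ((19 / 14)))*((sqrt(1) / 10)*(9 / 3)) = 672 / 95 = 7.07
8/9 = 0.89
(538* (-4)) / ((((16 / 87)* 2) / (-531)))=12426993 / 4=3106748.25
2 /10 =1 /5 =0.20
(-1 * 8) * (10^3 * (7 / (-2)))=28000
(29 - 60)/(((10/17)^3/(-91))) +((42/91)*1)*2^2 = 180198449/13000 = 13861.42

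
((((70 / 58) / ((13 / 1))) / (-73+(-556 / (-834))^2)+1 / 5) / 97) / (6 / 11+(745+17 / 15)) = 0.00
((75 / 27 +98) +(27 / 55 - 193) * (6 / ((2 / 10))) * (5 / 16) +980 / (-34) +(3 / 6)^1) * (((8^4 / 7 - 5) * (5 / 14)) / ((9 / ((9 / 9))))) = -29599532530 / 742203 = -39880.64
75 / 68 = 1.10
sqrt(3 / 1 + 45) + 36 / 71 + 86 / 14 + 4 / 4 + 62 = 4 * sqrt(3) + 34616 / 497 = 76.58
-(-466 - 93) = 559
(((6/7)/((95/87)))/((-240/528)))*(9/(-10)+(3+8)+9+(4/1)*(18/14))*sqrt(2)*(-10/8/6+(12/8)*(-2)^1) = 17864319*sqrt(2)/133000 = 189.95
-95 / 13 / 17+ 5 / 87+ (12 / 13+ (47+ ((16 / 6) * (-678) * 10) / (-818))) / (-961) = -3364902473 / 7557153123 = -0.45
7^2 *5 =245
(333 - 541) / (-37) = 208 / 37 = 5.62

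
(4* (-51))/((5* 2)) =-102/5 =-20.40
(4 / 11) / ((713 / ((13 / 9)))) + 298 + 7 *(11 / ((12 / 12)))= 26470177 / 70587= 375.00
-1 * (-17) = 17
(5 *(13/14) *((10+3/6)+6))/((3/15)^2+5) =17875/1176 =15.20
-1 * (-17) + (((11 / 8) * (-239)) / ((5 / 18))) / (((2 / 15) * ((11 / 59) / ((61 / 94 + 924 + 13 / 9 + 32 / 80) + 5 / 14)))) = -290241236473 / 6580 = -44109610.41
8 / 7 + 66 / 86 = 575 / 301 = 1.91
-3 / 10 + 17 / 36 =31 / 180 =0.17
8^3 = 512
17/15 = 1.13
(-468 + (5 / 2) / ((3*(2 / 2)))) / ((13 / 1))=-2803 / 78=-35.94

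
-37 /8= -4.62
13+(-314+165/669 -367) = -148909/223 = -667.75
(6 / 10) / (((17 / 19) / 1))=57 / 85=0.67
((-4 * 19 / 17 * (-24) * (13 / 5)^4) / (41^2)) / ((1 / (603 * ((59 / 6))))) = 308898867888 / 17860625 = 17294.96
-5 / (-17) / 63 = 5 / 1071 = 0.00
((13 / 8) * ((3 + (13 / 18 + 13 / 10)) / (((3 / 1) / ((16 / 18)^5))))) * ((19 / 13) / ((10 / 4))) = 35176448 / 39858075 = 0.88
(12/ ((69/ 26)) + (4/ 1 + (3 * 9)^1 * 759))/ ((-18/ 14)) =-3300745/ 207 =-15945.63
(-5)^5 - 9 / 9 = -3126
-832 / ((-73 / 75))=62400 / 73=854.79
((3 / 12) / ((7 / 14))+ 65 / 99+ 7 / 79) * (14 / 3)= 5.81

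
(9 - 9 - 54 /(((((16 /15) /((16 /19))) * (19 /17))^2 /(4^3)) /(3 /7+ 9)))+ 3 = -16255.69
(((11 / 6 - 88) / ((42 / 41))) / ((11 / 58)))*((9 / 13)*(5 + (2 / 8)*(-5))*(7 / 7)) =-1151.44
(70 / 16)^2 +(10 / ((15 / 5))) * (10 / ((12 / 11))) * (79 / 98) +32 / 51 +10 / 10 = 21783089 / 479808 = 45.40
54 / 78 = 9 / 13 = 0.69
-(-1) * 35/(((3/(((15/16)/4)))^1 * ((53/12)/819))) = 429975/848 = 507.05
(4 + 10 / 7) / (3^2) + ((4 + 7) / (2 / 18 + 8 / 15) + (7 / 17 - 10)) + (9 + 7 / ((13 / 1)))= 7115330 / 403767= 17.62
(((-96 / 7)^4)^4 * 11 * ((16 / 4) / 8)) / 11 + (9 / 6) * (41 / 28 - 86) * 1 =782962735676549536.34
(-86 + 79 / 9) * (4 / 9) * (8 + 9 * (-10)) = 227960 / 81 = 2814.32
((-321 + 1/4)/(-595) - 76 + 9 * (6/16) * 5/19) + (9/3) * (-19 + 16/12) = -11537681/90440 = -127.57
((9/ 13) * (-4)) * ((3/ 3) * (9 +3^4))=-3240/ 13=-249.23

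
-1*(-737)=737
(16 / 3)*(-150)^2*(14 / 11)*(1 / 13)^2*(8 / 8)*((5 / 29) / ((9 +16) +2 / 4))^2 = 56000000 / 1355484273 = 0.04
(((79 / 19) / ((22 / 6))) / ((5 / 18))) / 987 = 1422 / 343805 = 0.00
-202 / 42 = -101 / 21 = -4.81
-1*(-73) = 73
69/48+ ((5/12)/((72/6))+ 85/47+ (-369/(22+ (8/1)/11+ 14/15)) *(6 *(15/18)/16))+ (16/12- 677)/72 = -870122429/79266816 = -10.98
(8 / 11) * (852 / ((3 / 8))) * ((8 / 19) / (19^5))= 145408 / 517504691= 0.00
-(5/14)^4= -0.02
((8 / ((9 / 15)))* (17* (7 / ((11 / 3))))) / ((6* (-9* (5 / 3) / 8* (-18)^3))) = 476 / 72171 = 0.01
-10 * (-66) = 660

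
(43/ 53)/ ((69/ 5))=215/ 3657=0.06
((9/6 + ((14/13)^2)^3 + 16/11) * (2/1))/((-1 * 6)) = -159797459/106189798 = -1.50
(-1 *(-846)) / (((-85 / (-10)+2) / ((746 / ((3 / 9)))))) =1262232 / 7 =180318.86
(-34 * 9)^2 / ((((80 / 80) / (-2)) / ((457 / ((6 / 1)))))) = -14263884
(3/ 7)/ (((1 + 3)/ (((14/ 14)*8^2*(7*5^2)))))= 1200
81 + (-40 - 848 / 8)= -65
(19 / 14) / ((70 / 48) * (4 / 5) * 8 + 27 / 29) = 87 / 658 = 0.13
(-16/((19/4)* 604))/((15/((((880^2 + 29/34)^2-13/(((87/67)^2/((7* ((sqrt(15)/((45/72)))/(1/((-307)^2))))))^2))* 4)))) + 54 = 133914847519667546795531278/1187532243132525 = 112767336040.01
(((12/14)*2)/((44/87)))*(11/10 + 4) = 13311/770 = 17.29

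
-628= -628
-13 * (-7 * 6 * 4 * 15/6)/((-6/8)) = -7280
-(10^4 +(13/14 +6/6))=-140027/14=-10001.93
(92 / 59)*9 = 828 / 59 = 14.03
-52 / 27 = -1.93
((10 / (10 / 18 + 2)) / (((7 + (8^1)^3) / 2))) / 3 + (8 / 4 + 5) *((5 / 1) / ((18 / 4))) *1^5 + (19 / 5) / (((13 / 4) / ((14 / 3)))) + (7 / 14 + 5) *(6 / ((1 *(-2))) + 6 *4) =599336401 / 4655430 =128.74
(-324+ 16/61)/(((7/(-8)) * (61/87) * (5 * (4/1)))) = 3436152/130235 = 26.38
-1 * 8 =-8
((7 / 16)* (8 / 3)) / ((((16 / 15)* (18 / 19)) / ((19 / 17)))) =12635 / 9792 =1.29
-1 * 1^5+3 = 2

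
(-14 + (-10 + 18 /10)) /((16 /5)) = -6.94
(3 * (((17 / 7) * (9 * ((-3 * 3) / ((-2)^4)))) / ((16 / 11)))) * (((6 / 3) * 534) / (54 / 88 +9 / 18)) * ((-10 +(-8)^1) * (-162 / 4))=-97292498193 / 5488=-17728224.89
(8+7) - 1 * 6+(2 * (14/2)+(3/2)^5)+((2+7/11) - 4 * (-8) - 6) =20849/352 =59.23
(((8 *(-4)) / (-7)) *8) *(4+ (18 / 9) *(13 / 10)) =8448 / 35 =241.37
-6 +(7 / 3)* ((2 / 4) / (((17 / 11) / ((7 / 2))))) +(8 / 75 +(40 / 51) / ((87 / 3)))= -476849 / 147900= -3.22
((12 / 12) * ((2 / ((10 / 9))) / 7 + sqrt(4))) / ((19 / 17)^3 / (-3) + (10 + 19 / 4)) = 0.16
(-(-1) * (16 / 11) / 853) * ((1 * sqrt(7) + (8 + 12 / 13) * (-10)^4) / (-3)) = -18560000 / 365937 - 16 * sqrt(7) / 28149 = -50.72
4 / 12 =1 / 3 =0.33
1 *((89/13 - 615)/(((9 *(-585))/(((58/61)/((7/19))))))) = 8712412/29226015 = 0.30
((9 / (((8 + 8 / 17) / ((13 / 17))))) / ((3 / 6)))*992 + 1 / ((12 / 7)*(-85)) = 1644233 / 1020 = 1611.99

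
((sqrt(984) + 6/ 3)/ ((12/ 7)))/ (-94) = -7*sqrt(246)/ 564 - 7/ 564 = -0.21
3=3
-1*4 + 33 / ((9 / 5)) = 43 / 3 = 14.33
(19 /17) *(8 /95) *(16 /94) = 64 /3995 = 0.02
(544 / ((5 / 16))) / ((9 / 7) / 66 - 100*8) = -1340416 / 615985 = -2.18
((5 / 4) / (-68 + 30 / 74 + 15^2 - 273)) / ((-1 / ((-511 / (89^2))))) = -0.00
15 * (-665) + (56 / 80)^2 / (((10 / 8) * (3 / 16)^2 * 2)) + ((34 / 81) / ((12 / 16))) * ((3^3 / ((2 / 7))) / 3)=-33587309 / 3375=-9951.80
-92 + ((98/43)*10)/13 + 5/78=-302473/3354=-90.18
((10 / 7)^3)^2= 1000000 / 117649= 8.50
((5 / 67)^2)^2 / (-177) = -625 / 3566748417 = -0.00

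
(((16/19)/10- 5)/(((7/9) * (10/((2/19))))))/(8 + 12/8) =-8406/1200325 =-0.01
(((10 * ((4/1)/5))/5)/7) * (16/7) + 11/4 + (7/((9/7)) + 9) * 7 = 920663/8820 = 104.38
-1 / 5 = -0.20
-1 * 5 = -5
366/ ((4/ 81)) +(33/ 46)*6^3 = 348057/ 46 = 7566.46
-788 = -788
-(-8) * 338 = 2704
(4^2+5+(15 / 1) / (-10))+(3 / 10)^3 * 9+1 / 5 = 19943 / 1000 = 19.94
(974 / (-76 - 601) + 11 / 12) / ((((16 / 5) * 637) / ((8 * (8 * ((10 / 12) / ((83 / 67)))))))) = -0.01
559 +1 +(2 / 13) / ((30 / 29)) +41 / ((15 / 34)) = 127351 / 195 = 653.08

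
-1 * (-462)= 462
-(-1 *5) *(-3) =-15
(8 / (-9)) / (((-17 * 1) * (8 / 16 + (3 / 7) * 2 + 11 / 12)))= 224 / 9741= 0.02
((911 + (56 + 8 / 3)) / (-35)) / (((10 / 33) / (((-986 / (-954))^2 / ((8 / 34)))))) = -132214524167 / 318540600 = -415.06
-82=-82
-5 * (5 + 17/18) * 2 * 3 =-535/3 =-178.33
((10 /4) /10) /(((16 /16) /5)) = 1.25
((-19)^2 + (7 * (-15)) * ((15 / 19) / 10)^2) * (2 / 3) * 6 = 520339 / 361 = 1441.38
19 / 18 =1.06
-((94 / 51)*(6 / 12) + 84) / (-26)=4331 / 1326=3.27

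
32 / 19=1.68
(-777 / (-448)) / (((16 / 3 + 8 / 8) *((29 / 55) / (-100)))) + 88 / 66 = -1338361 / 26448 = -50.60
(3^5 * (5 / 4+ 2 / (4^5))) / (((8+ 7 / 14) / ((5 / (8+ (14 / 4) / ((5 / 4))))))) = 144225 / 8704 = 16.57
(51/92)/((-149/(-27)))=1377/13708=0.10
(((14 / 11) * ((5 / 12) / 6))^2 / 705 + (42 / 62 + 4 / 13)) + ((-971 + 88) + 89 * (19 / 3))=-2836723090081 / 8910755568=-318.35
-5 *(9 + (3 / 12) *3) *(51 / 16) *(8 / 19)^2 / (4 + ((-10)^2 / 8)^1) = -6630 / 3971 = -1.67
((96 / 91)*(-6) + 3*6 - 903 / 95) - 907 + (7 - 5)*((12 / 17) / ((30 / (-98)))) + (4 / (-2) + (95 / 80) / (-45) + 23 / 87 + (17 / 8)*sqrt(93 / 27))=-559232336647 / 613725840 + 17*sqrt(31) / 24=-907.26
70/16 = 35/8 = 4.38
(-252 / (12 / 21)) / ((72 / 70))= -1715 / 4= -428.75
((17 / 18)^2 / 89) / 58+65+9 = 74.00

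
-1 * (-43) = 43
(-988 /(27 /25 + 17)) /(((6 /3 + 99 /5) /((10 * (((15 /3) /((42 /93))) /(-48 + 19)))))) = 9.57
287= 287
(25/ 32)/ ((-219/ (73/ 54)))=-25/ 5184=-0.00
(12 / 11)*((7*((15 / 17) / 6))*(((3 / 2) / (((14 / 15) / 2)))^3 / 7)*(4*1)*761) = 1040191875 / 64141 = 16217.27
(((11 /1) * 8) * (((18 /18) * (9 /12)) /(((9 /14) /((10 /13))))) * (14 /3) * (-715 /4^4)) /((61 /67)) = -1130.59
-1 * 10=-10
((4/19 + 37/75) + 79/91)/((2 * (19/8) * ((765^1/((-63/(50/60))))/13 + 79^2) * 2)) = 815392/30749628025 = 0.00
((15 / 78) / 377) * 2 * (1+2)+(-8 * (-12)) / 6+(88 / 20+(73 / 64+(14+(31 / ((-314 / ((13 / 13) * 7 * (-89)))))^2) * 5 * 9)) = 170888.05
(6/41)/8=3/164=0.02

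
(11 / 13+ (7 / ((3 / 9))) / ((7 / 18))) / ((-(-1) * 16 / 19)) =13547 / 208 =65.13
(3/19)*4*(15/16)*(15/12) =225/304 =0.74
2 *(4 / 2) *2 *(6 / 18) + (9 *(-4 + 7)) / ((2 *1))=97 / 6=16.17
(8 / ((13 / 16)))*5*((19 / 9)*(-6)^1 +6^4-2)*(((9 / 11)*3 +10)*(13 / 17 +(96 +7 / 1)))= 198180648960 / 2431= 81522274.36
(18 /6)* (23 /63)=1.10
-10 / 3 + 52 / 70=-272 / 105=-2.59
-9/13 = -0.69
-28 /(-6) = 14 /3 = 4.67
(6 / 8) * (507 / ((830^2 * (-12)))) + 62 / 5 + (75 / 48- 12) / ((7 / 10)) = -193722229 / 77156800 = -2.51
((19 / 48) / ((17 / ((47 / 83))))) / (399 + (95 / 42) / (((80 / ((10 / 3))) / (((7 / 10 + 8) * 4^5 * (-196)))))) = -47 / 585192496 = -0.00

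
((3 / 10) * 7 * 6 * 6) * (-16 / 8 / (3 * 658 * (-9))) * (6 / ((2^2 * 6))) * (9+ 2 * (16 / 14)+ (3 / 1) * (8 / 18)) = 53 / 1974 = 0.03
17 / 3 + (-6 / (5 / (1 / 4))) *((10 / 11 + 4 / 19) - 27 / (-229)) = 7603309 / 1435830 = 5.30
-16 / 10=-8 / 5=-1.60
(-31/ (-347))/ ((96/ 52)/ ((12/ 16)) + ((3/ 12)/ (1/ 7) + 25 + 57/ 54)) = 14508/ 4915255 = 0.00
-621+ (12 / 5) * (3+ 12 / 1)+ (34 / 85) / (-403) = -1178777 / 2015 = -585.00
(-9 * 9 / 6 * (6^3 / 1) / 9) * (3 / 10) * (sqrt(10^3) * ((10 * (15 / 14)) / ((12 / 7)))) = -6075 * sqrt(10) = -19210.84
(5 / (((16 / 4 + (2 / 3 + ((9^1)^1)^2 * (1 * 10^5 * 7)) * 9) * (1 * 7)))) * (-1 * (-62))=31 / 357210007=0.00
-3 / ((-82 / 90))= 135 / 41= 3.29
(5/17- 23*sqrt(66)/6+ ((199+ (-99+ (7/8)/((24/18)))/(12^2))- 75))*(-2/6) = -3227735/78336+ 23*sqrt(66)/18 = -30.82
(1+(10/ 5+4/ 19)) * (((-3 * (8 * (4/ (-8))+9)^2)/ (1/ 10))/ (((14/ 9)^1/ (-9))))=1852875/ 133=13931.39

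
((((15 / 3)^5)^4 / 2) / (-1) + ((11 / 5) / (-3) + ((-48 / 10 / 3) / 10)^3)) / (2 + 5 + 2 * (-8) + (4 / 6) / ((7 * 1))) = 31292438507080562063 / 5843750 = 5354855787307.90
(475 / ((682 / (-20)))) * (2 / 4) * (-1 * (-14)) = -33250 / 341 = -97.51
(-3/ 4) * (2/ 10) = -3/ 20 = -0.15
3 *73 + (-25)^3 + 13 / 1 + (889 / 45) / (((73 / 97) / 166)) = -36251327 / 3285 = -11035.41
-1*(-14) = 14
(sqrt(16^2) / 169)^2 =256 / 28561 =0.01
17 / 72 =0.24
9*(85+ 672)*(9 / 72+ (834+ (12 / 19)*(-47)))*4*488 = 203266536300 / 19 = 10698238752.63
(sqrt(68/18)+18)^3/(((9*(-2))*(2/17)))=-8551/3 - 74647*sqrt(34)/486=-3745.94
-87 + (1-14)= -100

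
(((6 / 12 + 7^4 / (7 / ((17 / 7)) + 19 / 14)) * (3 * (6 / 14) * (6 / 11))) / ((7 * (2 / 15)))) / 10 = 92654685 / 2175404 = 42.59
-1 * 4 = -4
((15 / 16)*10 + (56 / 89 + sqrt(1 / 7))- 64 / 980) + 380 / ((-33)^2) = sqrt(7) / 7 + 1954333327 / 189965160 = 10.67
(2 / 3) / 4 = 0.17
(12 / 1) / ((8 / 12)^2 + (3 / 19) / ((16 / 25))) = 32832 / 1891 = 17.36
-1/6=-0.17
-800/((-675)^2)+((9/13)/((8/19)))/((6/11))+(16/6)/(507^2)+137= 140.01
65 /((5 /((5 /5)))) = 13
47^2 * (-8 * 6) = -106032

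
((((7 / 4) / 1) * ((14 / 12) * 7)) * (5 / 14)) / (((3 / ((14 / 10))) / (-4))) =-343 / 36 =-9.53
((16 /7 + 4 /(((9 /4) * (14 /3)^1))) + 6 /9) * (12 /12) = 10 /3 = 3.33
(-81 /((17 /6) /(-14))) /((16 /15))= 25515 /68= 375.22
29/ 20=1.45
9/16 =0.56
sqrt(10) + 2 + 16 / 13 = sqrt(10) + 42 / 13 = 6.39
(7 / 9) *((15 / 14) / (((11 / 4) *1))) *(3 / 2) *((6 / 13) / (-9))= -10 / 429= -0.02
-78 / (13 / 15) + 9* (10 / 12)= -82.50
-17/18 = -0.94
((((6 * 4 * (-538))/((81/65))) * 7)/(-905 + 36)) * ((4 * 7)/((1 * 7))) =7833280/23463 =333.86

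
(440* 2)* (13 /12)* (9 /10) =858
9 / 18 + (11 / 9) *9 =11.50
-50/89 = -0.56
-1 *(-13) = 13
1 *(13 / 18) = 13 / 18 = 0.72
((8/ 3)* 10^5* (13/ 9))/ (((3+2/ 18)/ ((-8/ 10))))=-2080000/ 21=-99047.62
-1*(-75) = 75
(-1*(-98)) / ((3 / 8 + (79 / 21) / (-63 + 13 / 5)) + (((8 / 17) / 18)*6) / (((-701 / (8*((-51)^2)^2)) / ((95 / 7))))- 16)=-1742730864 / 2923100488375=-0.00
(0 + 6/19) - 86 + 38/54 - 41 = -64628/513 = -125.98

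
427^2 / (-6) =-182329 / 6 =-30388.17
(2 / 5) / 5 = 2 / 25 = 0.08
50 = 50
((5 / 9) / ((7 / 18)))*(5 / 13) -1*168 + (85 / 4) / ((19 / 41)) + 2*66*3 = 1897783 / 6916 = 274.40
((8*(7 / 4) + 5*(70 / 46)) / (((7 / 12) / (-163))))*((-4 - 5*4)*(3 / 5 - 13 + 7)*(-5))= 89991648 / 23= 3912680.35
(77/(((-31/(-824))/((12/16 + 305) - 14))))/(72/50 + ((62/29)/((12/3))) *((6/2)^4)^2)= 8946961100/52564251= 170.21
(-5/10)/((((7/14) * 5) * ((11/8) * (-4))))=2/55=0.04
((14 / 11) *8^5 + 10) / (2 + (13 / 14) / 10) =64240680 / 3223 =19931.95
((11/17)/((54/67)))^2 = 543169/842724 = 0.64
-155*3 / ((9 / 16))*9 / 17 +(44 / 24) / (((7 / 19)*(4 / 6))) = -204767 / 476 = -430.18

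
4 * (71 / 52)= 5.46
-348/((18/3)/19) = -1102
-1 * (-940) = 940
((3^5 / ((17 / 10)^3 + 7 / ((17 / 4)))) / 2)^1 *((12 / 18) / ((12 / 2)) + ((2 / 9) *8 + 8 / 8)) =5967000 / 111521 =53.51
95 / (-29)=-95 / 29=-3.28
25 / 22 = 1.14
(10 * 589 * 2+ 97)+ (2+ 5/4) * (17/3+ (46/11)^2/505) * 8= 2204405713/183315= 12025.23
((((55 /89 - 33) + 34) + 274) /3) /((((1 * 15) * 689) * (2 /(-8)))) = -19624 /551889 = -0.04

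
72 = 72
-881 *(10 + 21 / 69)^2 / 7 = -49484889 / 3703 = -13363.46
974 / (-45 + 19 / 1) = -487 / 13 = -37.46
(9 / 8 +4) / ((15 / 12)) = 41 / 10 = 4.10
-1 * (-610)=610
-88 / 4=-22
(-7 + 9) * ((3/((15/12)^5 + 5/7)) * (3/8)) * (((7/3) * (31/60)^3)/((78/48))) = 46712288/394801875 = 0.12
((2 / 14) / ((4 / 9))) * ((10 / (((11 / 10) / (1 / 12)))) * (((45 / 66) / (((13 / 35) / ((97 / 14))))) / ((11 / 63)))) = 4910625 / 276848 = 17.74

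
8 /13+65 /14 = 957 /182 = 5.26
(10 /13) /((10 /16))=1.23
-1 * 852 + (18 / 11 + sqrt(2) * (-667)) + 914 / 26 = -667 * sqrt(2) - 116575 / 143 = -1758.49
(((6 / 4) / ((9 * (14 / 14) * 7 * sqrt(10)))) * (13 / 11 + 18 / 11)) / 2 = 31 * sqrt(10) / 9240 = 0.01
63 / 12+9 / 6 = 27 / 4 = 6.75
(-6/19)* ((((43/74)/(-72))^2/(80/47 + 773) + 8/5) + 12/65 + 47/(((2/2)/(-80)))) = 252496906495378121/212753516077440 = 1186.80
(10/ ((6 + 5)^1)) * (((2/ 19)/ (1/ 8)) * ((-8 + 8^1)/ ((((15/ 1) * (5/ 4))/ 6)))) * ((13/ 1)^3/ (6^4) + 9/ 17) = 0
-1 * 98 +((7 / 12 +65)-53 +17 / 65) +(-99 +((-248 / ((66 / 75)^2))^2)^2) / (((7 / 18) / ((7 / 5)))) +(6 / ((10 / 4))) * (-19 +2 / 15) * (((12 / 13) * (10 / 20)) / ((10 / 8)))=158279231971134693005579 / 4179998179500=37865861460.75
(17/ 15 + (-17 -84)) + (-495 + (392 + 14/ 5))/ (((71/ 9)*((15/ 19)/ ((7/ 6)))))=-1263479/ 10650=-118.64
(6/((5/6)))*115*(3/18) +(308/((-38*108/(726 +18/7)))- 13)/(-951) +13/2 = 47020615/325242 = 144.57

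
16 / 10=8 / 5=1.60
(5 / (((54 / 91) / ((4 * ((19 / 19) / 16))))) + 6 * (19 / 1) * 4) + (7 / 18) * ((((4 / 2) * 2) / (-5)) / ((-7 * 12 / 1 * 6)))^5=116907843293325001 / 255197968200000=458.11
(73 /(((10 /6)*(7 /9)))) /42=657 /490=1.34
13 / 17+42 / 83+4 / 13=28953 / 18343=1.58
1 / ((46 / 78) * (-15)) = -13 / 115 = -0.11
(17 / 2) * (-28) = -238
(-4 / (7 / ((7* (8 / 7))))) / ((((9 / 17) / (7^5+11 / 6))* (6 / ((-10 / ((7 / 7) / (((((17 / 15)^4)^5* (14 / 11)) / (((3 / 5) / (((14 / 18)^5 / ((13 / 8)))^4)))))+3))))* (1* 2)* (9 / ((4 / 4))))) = 182190994121583126559274992680770471911593780216135680 / 596216449525192235295768283600316865496621777775253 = 305.58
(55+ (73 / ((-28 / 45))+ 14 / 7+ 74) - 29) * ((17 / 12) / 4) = -5.43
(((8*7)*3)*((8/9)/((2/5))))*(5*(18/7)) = 4800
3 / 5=0.60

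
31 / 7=4.43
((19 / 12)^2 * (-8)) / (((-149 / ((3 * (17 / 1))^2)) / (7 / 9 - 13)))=-5738095 / 1341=-4278.97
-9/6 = -3/2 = -1.50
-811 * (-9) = 7299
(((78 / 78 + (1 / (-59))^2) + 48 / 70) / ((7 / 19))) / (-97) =-3902866 / 82725965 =-0.05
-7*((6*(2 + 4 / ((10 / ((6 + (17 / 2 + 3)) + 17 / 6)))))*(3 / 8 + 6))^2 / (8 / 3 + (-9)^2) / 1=-78872724 / 6275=-12569.36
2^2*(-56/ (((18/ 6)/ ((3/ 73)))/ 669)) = -149856/ 73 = -2052.82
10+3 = 13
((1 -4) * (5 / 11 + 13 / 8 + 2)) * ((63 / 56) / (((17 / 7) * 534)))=-22617 / 2130304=-0.01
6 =6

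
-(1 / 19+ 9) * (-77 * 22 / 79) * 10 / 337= 2913680 / 505837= 5.76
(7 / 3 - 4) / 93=-5 / 279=-0.02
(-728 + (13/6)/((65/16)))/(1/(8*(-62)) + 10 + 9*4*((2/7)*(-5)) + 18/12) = 37886464/2079585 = 18.22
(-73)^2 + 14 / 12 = 31981 / 6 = 5330.17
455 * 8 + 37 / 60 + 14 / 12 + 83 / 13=2845571 / 780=3648.17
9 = 9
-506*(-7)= 3542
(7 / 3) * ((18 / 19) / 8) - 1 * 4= -283 / 76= -3.72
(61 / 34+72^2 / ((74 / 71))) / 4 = 6259345 / 5032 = 1243.91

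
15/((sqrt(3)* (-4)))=-5* sqrt(3)/4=-2.17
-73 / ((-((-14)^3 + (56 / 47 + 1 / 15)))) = -51465 / 1933633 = -0.03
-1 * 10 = -10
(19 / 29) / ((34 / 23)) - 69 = -67597 / 986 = -68.56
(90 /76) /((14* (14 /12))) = 135 /1862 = 0.07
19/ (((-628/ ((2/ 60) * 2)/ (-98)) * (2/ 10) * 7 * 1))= 0.14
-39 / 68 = -0.57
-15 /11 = -1.36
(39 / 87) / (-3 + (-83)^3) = -13 / 16581910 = -0.00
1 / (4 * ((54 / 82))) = 41 / 108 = 0.38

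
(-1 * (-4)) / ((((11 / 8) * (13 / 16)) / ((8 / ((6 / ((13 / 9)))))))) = 2048 / 297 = 6.90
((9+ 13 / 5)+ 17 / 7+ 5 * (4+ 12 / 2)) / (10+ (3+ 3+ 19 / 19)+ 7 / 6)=13446 / 3815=3.52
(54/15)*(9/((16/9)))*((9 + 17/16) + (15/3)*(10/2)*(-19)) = -8473.49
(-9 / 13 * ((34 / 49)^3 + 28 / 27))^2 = 0.90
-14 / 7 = -2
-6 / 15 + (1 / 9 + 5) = 212 / 45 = 4.71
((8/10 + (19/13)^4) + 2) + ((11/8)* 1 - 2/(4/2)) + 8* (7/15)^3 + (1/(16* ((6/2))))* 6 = 1672605793/192786750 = 8.68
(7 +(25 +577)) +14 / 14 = 610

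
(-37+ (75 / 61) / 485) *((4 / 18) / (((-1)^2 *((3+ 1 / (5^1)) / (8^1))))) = -1094570 / 53253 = -20.55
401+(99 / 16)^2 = 439.29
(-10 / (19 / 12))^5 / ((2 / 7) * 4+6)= -3483648000 / 2476099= -1406.91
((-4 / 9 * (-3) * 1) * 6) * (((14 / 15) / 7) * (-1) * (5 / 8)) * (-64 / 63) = 128 / 189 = 0.68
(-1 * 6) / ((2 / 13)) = -39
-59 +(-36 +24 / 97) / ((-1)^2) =-94.75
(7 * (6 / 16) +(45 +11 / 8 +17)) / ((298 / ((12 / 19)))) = 396 / 2831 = 0.14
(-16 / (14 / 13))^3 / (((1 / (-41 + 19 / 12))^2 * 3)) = -15729043616 / 9261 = -1698417.41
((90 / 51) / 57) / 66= 5 / 10659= 0.00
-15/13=-1.15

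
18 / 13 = 1.38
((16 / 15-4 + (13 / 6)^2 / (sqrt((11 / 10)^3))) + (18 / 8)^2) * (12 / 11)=511 / 220 + 1690 * sqrt(110) / 3993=6.76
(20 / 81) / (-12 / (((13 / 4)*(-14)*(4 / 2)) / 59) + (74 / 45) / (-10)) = 45500 / 1403397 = 0.03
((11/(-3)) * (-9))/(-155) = -33/155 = -0.21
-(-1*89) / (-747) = -89 / 747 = -0.12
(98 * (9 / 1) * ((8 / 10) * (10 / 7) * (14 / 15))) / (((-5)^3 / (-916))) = 4308864 / 625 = 6894.18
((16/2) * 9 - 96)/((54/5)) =-20/9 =-2.22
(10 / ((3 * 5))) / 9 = 2 / 27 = 0.07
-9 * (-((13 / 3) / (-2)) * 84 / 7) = -234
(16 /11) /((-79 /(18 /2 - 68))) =944 /869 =1.09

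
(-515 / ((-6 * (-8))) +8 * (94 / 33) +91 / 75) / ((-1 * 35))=-58397 / 154000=-0.38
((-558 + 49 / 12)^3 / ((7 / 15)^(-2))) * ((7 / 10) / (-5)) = 100732858093889 / 19440000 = 5181731.38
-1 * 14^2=-196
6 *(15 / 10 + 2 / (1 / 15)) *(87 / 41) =16443 / 41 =401.05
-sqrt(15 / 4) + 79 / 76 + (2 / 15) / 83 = 98507 / 94620 -sqrt(15) / 2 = -0.90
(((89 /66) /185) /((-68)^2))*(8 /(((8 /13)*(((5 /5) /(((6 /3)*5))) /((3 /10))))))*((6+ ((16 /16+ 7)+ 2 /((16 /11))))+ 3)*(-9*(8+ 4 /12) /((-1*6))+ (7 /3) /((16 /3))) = 35206353 /2408919040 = 0.01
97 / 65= 1.49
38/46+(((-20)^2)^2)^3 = 94208000000000019/23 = 4096000000000000.83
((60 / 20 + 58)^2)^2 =13845841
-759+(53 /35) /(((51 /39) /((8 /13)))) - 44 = -477361 /595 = -802.29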